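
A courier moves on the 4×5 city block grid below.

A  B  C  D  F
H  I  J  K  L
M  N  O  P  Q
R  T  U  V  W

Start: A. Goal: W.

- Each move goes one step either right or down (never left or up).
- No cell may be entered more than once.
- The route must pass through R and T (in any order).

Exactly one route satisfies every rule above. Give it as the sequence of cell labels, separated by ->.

Moves only go right or down, so the column and row indices never decrease.
Route from A: down 3 to R, right 4 to W — 7 moves in all.
Check: all required cells visited.

A -> H -> M -> R -> T -> U -> V -> W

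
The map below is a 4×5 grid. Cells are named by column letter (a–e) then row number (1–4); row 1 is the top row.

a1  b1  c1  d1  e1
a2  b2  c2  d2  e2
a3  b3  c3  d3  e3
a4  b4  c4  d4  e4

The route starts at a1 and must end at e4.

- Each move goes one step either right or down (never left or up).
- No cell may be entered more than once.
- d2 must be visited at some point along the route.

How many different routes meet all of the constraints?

12

A right/down-only route from a1 to e4 makes exactly 3 down-moves and 4 right-moves in some order.
With no other constraints that would be C(7,3) = 35 routes.
Split at d2 and multiply the segment counts: a1→d2: 4; d2→e4: 3; product = 12.
That gives 12 routes.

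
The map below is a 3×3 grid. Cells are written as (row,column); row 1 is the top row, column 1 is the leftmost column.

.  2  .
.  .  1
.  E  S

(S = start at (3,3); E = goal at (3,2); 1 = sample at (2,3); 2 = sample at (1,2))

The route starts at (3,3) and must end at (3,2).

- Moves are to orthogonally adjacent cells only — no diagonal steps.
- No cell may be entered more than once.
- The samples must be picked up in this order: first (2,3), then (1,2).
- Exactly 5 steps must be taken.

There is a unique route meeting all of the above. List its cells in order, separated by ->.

The waypoints must appear in the order (2,3), (1,2), with no cell reused.
Route from (3,3): up 2 to (1,3), left 1 to (1,2), down 2 to (3,2) — 5 moves in all.
Check: order respected (1 at step 1, 2 at step 3); 5 moves as required.

(3,3) -> (2,3) -> (1,3) -> (1,2) -> (2,2) -> (3,2)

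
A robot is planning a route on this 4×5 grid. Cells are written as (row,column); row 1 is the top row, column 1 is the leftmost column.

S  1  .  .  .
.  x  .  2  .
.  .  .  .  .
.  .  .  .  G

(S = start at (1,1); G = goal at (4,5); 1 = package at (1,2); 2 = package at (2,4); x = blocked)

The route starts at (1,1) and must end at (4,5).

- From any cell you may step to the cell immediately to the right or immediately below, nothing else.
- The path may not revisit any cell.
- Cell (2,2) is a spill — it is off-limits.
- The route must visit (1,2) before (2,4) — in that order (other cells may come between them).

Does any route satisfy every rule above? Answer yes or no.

One route that works: (1,1) → (1,2) → (1,3) → (2,3) → (2,4) → (3,4) → (4,4) → (4,5).

yes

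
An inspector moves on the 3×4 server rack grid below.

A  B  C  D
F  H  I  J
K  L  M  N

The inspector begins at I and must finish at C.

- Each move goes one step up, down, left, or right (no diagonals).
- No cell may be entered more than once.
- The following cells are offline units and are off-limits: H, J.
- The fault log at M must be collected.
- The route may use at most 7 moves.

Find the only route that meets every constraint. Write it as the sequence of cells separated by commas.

I, M, L, K, F, A, B, C

The budget equals the shortest possible length, so every move has to be on a shortest route through the required cells.
Route from I: down 1 to M, left 2 to K, up 2 to A, right 2 to C — 7 moves in all.
Check: all required cells visited; 7 ≤ 7 moves.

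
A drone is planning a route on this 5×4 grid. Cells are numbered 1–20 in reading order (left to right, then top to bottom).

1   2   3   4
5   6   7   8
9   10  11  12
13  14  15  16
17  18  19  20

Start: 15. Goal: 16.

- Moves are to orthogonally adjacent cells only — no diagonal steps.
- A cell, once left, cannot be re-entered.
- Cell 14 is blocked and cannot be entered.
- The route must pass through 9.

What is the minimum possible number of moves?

9

Any route passes through 9 somewhere between 15 and 16. Summing Manhattan distances along the two legs (15 → 9 → 16) gives a lower bound of 3 + 4 = 7 moves.
The shortest route satisfying every rule uses 9 moves: 15 → 11 → 10 → 9 → 5 → 6 → 7 → 8 → 12 → 16.
The bound of 7 isn't tight here; checking systematically, no route of length 7 through 8 satisfies every constraint, so 9 is the minimum.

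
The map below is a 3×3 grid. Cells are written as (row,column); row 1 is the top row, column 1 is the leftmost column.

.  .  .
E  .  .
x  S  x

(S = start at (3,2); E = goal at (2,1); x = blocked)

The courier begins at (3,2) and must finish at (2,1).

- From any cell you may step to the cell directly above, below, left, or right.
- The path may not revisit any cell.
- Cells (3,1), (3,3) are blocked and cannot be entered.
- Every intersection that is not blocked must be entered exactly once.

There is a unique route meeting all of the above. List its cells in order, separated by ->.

(3,2) -> (2,2) -> (2,3) -> (1,3) -> (1,2) -> (1,1) -> (2,1)

Need to visit all 7 open cells exactly once, starting at (3,2) and ending at (2,1).
Cell (1,3) has only two open neighbours ((2,3) and (1,2)), so the path must pass straight through it: one of those is the cell it's entered from and the other is where it exits.
Route from (3,2): up 1 to (2,2), right 1 to (2,3), up 1 to (1,3), left 2 to (1,1), down 1 to (2,1) — 6 moves in all.
Check: all 7 open cells covered.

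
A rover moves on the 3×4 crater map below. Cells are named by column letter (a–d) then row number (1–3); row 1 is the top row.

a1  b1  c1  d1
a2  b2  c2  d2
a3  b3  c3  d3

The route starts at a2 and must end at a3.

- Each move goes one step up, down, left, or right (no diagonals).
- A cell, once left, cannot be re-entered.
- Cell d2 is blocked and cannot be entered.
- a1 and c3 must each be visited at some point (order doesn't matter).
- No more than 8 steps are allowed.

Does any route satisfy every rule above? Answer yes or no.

One route that works: a2 → a1 → b1 → b2 → c2 → c3 → b3 → a3.

yes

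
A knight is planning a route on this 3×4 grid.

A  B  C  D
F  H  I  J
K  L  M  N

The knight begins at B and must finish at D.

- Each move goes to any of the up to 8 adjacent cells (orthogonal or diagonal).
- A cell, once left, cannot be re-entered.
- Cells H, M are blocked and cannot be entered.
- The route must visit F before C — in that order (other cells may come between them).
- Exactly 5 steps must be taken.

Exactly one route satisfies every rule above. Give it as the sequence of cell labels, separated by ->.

The waypoints must appear in the order F, C, with no cell reused.
Route from B: down-left 1 to F, down-right 1 to L, up-right 1 to I, up 1 to C, right 1 to D — 5 moves in all.
Check: order respected (F at step 1, C at step 4); 5 moves as required.

B -> F -> L -> I -> C -> D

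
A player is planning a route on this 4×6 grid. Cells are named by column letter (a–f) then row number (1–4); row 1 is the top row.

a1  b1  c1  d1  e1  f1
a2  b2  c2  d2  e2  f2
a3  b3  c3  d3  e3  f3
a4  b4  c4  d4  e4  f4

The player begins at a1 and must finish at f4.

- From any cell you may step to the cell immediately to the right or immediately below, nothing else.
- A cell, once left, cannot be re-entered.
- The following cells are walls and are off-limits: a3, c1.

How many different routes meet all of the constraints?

A right/down-only route from a1 to f4 makes exactly 3 down-moves and 5 right-moves in some order.
With no other constraints that would be C(8,3) = 56 routes.
Subtract routes through each blocked cell (inclusion–exclusion for overlaps): − through c1: 20 − through a3: 6 → 30.
That gives 30 routes.

30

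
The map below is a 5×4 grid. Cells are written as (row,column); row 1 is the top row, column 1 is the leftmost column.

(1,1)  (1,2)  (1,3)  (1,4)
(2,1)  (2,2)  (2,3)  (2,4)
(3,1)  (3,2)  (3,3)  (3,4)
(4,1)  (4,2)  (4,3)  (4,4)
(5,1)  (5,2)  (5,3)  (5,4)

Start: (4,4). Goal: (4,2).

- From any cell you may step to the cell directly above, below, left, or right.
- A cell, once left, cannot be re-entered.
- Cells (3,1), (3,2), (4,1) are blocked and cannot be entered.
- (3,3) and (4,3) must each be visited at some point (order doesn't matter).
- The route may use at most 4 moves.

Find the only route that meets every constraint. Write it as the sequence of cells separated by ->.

Any route must reach (3,3) and (4,3) and still end at (4,2) within 4 moves, so the order of the required stops is forced.
Route from (4,4): up to (3,4), left to (3,3), down to (4,3), left to (4,2) — 4 moves in all.
Check: all required cells visited; 4 ≤ 4 moves.

(4,4) -> (3,4) -> (3,3) -> (4,3) -> (4,2)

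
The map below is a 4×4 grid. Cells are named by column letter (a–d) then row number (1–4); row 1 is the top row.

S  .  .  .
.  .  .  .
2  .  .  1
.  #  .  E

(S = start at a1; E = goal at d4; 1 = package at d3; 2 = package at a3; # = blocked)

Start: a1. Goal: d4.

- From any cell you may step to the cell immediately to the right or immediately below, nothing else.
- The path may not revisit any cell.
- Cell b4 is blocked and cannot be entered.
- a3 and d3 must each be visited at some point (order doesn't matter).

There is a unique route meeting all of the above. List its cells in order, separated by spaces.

Moves only go right or down, so the column and row indices never decrease.
Route from a1: down 2 to a3, right 3 to d3, down 1 to d4 — 6 moves in all.
Check: all required cells visited.

a1 a2 a3 b3 c3 d3 d4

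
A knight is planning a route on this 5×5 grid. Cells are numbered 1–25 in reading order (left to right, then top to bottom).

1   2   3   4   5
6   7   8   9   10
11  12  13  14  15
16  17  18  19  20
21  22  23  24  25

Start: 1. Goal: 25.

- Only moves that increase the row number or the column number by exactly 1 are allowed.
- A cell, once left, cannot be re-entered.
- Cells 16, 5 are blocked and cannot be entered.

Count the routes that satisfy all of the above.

A right/down-only route from 1 to 25 makes exactly 4 down-moves and 4 right-moves in some order.
With no other constraints that would be C(8,4) = 70 routes.
Subtract routes through each blocked cell (inclusion–exclusion for overlaps): − through 5: 1 − through 16: 5 → 64.
That gives 64 routes.

64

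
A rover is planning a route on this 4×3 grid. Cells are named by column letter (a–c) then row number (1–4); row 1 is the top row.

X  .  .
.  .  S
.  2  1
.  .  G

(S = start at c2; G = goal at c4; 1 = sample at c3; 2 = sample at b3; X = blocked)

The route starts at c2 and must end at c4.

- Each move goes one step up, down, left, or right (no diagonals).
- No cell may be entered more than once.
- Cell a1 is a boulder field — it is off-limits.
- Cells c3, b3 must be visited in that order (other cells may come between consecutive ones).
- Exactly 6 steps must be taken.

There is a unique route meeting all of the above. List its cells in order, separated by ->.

The waypoints must appear in the order c3, b3, with no cell reused.
Route from c2: down to c3, 2× left (reaching a3), down to a4, 2× right (reaching c4) — 6 moves in all.
Check: order respected (1 at step 1, 2 at step 2); 6 moves as required.

c2 -> c3 -> b3 -> a3 -> a4 -> b4 -> c4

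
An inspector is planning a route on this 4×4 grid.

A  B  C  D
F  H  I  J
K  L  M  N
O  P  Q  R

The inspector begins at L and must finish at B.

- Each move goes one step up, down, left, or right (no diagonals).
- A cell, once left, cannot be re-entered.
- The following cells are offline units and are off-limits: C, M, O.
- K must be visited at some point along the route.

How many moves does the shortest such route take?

4

Any route passes through K somewhere between L and B. Summing Manhattan distances along the two legs (L → K → B) gives a lower bound of 1 + 3 = 4 moves.
A route of 4 moves achieves this: L → K → F → A → B.
Since 4 matches the lower bound, it is optimal.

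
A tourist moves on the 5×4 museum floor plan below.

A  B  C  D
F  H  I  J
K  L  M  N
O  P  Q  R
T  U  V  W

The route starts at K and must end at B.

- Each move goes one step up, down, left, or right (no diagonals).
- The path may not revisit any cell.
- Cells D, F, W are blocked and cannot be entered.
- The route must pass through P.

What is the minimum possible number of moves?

5

Any route passes through P somewhere between K and B. Summing Manhattan distances along the two legs (K → P → B) gives a lower bound of 2 + 3 = 5 moves.
A route of 5 moves achieves this: K → O → P → L → H → B.
Since 5 matches the lower bound, it is optimal.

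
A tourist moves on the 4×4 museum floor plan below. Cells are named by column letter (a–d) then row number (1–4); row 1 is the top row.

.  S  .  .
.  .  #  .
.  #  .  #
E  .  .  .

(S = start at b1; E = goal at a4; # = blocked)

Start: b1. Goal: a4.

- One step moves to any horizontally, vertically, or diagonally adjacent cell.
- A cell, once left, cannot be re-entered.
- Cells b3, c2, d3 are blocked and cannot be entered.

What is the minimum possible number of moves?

With diagonal moves allowed, the Chebyshev distance max(|Δrow|,|Δcol|) from b1 to a4 is 3, so at least 3 moves are needed.
A route of 3 moves achieves this: b1 → a2 → a3 → a4.
Since 3 matches the lower bound, it is optimal.

3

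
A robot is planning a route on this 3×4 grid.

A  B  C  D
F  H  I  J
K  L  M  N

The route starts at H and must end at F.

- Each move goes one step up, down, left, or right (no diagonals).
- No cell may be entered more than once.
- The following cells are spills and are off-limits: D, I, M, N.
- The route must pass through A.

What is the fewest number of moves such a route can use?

Any route passes through A somewhere between H and F. Summing Manhattan distances along the two legs (H → A → F) gives a lower bound of 2 + 1 = 3 moves.
A route of 3 moves achieves this: H → B → A → F.
Since 3 matches the lower bound, it is optimal.

3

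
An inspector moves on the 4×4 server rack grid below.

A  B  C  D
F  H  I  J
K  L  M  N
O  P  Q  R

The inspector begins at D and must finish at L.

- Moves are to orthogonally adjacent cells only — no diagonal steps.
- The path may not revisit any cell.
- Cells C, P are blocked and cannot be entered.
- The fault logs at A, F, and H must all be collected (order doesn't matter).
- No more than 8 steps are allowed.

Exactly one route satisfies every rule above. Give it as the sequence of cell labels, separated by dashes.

Any route must reach A, F, and H and still end at L within 8 moves, so the order of the required stops is forced.
Route from D: down 1 to J, left 2 to H, up 1 to B, left 1 to A, down 2 to K, right 1 to L — 8 moves in all.
Check: all required cells visited; 8 ≤ 8 moves.

D - J - I - H - B - A - F - K - L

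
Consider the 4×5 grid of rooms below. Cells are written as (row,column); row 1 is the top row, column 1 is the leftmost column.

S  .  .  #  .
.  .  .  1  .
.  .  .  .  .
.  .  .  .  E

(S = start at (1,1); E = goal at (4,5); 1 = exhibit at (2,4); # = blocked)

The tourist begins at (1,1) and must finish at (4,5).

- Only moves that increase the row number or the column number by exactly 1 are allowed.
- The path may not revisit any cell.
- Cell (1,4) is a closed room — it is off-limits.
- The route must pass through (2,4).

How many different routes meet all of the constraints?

A right/down-only route from (1,1) to (4,5) makes exactly 3 down-moves and 4 right-moves in some order.
With no other constraints that would be C(7,3) = 35 routes.
Split at (2,4) and multiply the segment counts (each segment already excludes blocked cells): (1,1)→(2,4): 3; (2,4)→(4,5): 3; product = 9.
That gives 9 routes.

9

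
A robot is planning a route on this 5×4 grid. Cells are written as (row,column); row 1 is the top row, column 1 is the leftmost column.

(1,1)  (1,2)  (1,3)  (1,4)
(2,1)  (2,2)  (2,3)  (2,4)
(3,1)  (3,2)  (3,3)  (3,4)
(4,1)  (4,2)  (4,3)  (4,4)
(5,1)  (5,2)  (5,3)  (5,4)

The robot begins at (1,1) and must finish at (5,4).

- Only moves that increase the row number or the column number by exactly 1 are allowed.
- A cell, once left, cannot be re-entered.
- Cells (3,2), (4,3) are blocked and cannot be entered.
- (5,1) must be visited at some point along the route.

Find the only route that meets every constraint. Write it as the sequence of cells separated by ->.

(1,1) -> (2,1) -> (3,1) -> (4,1) -> (5,1) -> (5,2) -> (5,3) -> (5,4)

Moves only go right or down, so the column and row indices never decrease.
Route from (1,1): down 4 to (5,1), right 3 to (5,4) — 7 moves in all.
Check: all required cells visited.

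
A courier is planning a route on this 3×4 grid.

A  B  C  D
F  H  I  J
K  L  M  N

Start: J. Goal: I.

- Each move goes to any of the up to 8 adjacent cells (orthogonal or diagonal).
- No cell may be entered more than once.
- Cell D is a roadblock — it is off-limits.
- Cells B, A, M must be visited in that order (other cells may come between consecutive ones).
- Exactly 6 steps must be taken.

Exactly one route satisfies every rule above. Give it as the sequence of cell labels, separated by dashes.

The waypoints must appear in the order B, A, M, with no cell reused.
Route from J: up-left 1 to C, left 2 to A, down-right 2 to M, up 1 to I — 6 moves in all.
Check: order respected (B at step 2, A at step 3, M at step 5); 6 moves as required.

J - C - B - A - H - M - I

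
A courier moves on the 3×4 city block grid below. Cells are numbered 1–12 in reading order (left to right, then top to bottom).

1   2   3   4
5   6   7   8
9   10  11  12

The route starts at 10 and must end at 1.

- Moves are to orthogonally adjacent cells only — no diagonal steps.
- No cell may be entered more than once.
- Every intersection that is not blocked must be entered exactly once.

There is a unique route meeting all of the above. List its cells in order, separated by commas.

10, 9, 5, 6, 7, 11, 12, 8, 4, 3, 2, 1

Need to visit all 12 open cells exactly once, starting at 10 and ending at 1.
Cell 9 has only two open neighbours (5 and 10), so the path must pass straight through it: one of those is the cell it's entered from and the other is where it exits.
Route from 10: left to 9, up to 5, 2× right (reaching 7), down to 11, right to 12, 2× up (reaching 4), 3× left (reaching 1) — 11 moves in all.
Check: all 12 open cells covered.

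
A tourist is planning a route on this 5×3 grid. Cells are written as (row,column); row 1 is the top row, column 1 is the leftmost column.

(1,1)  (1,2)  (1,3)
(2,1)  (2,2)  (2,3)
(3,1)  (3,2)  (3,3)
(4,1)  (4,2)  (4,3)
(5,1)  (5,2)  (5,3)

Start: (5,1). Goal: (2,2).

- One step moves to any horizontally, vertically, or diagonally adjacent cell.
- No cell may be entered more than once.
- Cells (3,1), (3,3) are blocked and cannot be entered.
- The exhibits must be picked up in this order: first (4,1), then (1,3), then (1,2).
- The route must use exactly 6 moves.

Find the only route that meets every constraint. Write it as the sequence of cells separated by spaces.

The waypoints must appear in the order (4,1), (1,3), (1,2), with no cell reused.
Route from (5,1): up 1 to (4,1), up-right 2 to (2,3), up 1 to (1,3), left 1 to (1,2), down 1 to (2,2) — 6 moves in all.
Check: order respected ((4,1) at step 1, (1,3) at step 4, (1,2) at step 5); 6 moves as required.

(5,1) (4,1) (3,2) (2,3) (1,3) (1,2) (2,2)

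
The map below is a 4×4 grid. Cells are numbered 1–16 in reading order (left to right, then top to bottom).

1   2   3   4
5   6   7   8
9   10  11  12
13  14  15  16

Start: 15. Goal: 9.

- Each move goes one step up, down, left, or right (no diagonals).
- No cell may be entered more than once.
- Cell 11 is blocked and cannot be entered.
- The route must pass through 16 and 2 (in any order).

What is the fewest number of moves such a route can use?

Any route passes through 16 and 2 in some order between 15 and 9. Summing Manhattan distances along each leg and taking the cheapest ordering (15 → 16 → 2 → 9) gives a lower bound of 1 + 5 + 3 = 9 moves.
A route of 9 moves achieves this: 15 → 16 → 12 → 8 → 4 → 3 → 2 → 6 → 10 → 9.
Since 9 matches the lower bound, it is optimal.

9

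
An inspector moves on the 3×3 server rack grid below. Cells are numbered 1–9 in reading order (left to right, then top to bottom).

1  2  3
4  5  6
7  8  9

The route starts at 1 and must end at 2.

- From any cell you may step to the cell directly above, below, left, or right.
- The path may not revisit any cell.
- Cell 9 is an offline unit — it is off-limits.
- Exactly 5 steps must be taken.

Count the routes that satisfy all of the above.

2

Need simple routes of exactly 5 moves from 1 to 2 (Manhattan distance 1, so 2 moves are spent on a detour and 2 undoing it).
Enumerating: 1 4 7 8 5 2 | 1 4 5 6 3 2.
That gives 2 routes.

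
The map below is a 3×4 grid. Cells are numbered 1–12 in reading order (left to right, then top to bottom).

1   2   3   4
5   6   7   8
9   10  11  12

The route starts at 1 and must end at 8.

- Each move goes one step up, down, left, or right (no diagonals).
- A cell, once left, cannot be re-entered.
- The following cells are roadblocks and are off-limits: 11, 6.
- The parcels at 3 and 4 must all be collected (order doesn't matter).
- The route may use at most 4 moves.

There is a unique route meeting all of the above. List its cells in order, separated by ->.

Any route must reach 3 and 4 and still end at 8 within 4 moves, so the order of the required stops is forced.
Route from 1: right 3 to 4, down 1 to 8 — 4 moves in all.
Check: all required cells visited; 4 ≤ 4 moves.

1 -> 2 -> 3 -> 4 -> 8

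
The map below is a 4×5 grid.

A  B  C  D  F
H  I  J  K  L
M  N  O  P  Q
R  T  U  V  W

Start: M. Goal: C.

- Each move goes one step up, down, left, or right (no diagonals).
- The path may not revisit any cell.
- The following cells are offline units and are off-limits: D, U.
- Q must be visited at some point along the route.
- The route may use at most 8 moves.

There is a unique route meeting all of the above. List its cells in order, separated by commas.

M, N, O, P, Q, L, K, J, C

The 8-move cap with required stops at Q leaves no slack for detours.
Route from M: right 4 to Q, up 1 to L, left 2 to J, up 1 to C — 8 moves in all.
Check: all required cells visited; 8 ≤ 8 moves.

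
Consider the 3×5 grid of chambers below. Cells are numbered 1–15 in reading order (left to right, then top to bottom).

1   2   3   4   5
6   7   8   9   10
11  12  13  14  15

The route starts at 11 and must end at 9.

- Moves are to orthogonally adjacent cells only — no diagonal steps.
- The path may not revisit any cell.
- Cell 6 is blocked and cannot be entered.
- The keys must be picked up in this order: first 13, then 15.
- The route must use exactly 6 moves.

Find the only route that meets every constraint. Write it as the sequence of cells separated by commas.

The waypoints must appear in the order 13, 15, with no cell reused.
Route from 11: right 4 to 15, up 1 to 10, left 1 to 9 — 6 moves in all.
Check: order respected (13 at step 2, 15 at step 4); 6 moves as required.

11, 12, 13, 14, 15, 10, 9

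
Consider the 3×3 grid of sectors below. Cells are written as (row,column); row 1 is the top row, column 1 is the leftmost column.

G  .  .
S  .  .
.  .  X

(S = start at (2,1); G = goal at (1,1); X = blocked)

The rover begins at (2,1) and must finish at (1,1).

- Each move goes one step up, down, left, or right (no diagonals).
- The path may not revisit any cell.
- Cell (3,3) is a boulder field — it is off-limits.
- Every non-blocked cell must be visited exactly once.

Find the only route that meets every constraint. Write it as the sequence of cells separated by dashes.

Need to visit all 8 open cells exactly once, starting at (2,1) and ending at (1,1).
Cell (3,1) has only two open neighbours ((2,1) and (3,2)), so the path must pass straight through it: one of those is the cell it's entered from and the other is where it exits.
Route from (2,1): down 1 to (3,1), right 1 to (3,2), up 1 to (2,2), right 1 to (2,3), up 1 to (1,3), left 2 to (1,1) — 7 moves in all.
Check: all 8 open cells covered.

(2,1) - (3,1) - (3,2) - (2,2) - (2,3) - (1,3) - (1,2) - (1,1)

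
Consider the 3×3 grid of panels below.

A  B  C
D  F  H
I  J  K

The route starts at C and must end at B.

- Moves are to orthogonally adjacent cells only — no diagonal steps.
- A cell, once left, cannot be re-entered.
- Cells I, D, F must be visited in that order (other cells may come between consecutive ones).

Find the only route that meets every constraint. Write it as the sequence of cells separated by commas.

The waypoints must appear in the order I, D, F, with no cell reused.
Route from C: down 2 to K, left 2 to I, up 1 to D, right 1 to F, up 1 to B — 7 moves in all.
Check: order respected (I at step 4, D at step 5, F at step 6).

C, H, K, J, I, D, F, B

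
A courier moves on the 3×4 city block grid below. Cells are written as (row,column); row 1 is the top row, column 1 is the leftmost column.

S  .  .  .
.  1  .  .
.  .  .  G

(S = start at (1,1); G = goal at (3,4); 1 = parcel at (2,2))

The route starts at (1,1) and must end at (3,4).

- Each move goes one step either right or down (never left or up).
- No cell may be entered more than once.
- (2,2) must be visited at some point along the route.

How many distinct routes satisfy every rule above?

6

A right/down-only route from (1,1) to (3,4) makes exactly 2 down-moves and 3 right-moves in some order.
With no other constraints that would be C(5,2) = 10 routes.
Split at (2,2) and multiply the segment counts: (1,1)→(2,2): 2; (2,2)→(3,4): 3; product = 6.
That gives 6 routes.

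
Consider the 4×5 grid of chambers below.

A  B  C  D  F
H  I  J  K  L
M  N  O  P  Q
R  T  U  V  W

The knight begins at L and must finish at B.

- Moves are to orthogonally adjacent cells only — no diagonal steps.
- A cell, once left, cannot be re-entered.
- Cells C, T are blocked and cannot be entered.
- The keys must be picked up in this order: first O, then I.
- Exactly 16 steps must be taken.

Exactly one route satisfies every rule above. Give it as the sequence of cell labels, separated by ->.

The waypoints must appear in the order O, I, with no cell reused.
Route from L: up to F, left to D, 2× down (reaching P), right to Q, down to W, 2× left (reaching U), 2× up (reaching J), left to I, down to N, left to M, 2× up (reaching A), right to B — 16 moves in all.
Check: order respected (O at step 9, I at step 11); 16 moves as required.

L -> F -> D -> K -> P -> Q -> W -> V -> U -> O -> J -> I -> N -> M -> H -> A -> B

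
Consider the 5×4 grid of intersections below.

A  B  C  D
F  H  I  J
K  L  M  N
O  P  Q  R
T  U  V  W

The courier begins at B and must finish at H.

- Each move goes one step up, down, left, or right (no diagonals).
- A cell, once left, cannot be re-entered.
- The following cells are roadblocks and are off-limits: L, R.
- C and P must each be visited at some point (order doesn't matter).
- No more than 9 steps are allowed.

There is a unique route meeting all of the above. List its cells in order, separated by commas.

B, C, I, M, Q, P, O, K, F, H

Any route must reach C and P and still end at H within 9 moves, so the order of the required stops is forced.
Route from B: right 1 to C, down 3 to Q, left 2 to O, up 2 to F, right 1 to H — 9 moves in all.
Check: all required cells visited; 9 ≤ 9 moves.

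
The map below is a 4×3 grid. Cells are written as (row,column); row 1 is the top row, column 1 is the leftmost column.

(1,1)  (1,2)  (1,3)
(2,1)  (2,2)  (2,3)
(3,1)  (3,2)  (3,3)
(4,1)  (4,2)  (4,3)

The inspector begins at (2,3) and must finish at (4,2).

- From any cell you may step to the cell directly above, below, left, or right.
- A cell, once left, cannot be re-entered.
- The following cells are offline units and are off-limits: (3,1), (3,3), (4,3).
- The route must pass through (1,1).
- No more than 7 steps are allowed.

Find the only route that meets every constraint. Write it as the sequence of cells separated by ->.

(2,3) -> (1,3) -> (1,2) -> (1,1) -> (2,1) -> (2,2) -> (3,2) -> (4,2)

The 7-move cap with required stops at (1,1) leaves no slack for detours.
Route from (2,3): up 1 to (1,3), left 2 to (1,1), down 1 to (2,1), right 1 to (2,2), down 2 to (4,2) — 7 moves in all.
Check: all required cells visited; 7 ≤ 7 moves.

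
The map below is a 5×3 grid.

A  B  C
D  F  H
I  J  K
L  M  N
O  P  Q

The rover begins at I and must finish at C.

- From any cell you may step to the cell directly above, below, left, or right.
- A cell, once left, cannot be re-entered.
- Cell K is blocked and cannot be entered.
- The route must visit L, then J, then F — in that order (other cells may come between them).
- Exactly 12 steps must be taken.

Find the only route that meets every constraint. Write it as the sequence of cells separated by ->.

I -> L -> O -> P -> Q -> N -> M -> J -> F -> D -> A -> B -> C

The waypoints must appear in the order L, J, F, with no cell reused.
Route from I: 2× down (reaching O), 2× right (reaching Q), up to N, left to M, 2× up (reaching F), left to D, up to A, 2× right (reaching C) — 12 moves in all.
Check: order respected (L at step 1, J at step 7, F at step 8); 12 moves as required.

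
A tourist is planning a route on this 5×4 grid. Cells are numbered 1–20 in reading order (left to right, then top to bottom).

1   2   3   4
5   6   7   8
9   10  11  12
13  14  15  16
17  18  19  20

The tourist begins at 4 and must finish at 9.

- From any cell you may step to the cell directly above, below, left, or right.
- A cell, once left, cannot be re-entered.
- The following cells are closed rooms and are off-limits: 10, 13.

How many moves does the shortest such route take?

5

The Manhattan distance from 4 to 9 is |1−3| + |4−1| = 5, so at least 5 moves are needed.
A route of 5 moves achieves this: 4 → 8 → 7 → 6 → 5 → 9.
Since 5 matches the lower bound, it is optimal.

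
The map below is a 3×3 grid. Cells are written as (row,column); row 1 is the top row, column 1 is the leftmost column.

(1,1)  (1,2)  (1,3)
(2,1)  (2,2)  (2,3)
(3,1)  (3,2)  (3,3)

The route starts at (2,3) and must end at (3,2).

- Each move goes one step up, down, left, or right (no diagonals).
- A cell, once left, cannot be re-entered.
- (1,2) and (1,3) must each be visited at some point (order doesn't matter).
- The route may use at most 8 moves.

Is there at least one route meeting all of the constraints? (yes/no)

One route that works: (2,3) → (1,3) → (1,2) → (2,2) → (3,2).

yes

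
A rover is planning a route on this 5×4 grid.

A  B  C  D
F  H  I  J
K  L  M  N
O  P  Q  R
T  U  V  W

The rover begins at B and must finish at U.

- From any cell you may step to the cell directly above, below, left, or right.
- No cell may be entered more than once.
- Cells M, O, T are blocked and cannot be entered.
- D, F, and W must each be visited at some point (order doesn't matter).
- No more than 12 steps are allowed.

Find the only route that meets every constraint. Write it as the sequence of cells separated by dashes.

The 12-move cap with required stops at D, F, W leaves no slack for detours.
Route from B: left to A, down to F, 2× right (reaching I), up to C, right to D, 4× down (reaching W), 2× left (reaching U) — 12 moves in all.
Check: all required cells visited; 12 ≤ 12 moves.

B - A - F - H - I - C - D - J - N - R - W - V - U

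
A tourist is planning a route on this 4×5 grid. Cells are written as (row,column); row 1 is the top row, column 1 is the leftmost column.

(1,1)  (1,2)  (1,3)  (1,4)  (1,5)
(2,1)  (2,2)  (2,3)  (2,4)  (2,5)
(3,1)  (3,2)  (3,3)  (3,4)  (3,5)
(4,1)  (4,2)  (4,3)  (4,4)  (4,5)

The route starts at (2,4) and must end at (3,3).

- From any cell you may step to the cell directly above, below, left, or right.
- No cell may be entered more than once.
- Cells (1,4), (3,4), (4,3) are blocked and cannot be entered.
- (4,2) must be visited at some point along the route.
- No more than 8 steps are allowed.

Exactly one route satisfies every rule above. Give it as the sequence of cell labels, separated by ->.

Any route must reach (4,2) and still end at (3,3) within 8 moves, so the order of the required stops is forced.
Route from (2,4): left 3 to (2,1), down 2 to (4,1), right 1 to (4,2), up 1 to (3,2), right 1 to (3,3) — 8 moves in all.
Check: all required cells visited; 8 ≤ 8 moves.

(2,4) -> (2,3) -> (2,2) -> (2,1) -> (3,1) -> (4,1) -> (4,2) -> (3,2) -> (3,3)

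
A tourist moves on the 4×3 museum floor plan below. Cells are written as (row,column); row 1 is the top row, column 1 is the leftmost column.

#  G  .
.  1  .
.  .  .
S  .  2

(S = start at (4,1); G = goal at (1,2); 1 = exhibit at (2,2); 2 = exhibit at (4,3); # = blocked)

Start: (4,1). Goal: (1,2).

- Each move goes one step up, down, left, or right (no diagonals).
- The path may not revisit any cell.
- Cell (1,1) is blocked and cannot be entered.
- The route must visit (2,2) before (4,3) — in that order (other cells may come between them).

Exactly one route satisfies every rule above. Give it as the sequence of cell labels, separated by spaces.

The waypoints must appear in the order (2,2), (4,3), with no cell reused.
Route from (4,1): 2× up (reaching (2,1)), right to (2,2), 2× down (reaching (4,2)), right to (4,3), 3× up (reaching (1,3)), left to (1,2) — 10 moves in all.
Check: order respected (1 at step 3, 2 at step 6).

(4,1) (3,1) (2,1) (2,2) (3,2) (4,2) (4,3) (3,3) (2,3) (1,3) (1,2)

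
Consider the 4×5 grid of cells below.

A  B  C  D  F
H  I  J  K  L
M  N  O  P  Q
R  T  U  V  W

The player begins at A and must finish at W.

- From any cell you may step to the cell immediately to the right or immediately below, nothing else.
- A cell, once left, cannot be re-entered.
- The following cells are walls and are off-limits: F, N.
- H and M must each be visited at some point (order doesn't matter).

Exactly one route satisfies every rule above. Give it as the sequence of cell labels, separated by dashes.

A - H - M - R - T - U - V - W

Moves only go right or down, so the column and row indices never decrease.
Route from A: 3× down (reaching R), 4× right (reaching W) — 7 moves in all.
Check: all required cells visited.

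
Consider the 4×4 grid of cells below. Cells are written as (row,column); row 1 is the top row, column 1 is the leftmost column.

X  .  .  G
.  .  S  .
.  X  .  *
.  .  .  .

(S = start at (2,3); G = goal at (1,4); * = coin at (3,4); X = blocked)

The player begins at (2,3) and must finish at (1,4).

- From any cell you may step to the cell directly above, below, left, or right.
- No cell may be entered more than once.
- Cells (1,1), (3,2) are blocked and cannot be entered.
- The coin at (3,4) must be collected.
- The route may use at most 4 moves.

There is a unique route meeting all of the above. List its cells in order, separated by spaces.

(2,3) (3,3) (3,4) (2,4) (1,4)

The budget equals the shortest possible length, so every move has to be on a shortest route through the required cells.
Route from (2,3): down 1 to (3,3), right 1 to (3,4), up 2 to (1,4) — 4 moves in all.
Check: all required cells visited; 4 ≤ 4 moves.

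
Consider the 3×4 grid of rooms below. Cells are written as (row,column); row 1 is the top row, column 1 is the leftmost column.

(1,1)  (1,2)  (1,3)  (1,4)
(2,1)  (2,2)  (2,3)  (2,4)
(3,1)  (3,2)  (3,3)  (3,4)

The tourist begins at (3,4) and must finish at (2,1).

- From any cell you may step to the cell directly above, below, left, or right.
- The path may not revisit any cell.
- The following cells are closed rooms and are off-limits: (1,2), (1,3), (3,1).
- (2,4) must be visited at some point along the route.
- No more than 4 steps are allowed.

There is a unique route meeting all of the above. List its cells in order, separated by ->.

(3,4) -> (2,4) -> (2,3) -> (2,2) -> (2,1)

The 4-move cap with required stops at (2,4) leaves no slack for detours.
Route from (3,4): up to (2,4), 3× left (reaching (2,1)) — 4 moves in all.
Check: all required cells visited; 4 ≤ 4 moves.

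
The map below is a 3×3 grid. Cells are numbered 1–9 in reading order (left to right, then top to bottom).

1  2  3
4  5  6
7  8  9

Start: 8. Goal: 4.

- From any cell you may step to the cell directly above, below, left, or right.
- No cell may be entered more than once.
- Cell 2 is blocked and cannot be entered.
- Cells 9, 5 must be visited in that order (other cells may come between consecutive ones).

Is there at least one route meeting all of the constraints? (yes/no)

One route that works: 8 → 9 → 6 → 5 → 4.

yes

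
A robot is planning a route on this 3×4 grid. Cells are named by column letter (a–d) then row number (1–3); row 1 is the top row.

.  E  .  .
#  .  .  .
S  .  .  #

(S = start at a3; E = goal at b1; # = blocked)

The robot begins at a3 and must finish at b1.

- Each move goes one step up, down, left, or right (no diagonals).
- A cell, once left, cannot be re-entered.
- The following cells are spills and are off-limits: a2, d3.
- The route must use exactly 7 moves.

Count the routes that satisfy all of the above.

Need simple routes of exactly 7 moves from a3 to b1 (Manhattan distance 3, so 2 moves are spent on a detour and 2 undoing it).
Enumerating: a3 b3 b2 c2 d2 d1 c1 b1 | a3 b3 c3 c2 d2 d1 c1 b1.
That gives 2 routes.

2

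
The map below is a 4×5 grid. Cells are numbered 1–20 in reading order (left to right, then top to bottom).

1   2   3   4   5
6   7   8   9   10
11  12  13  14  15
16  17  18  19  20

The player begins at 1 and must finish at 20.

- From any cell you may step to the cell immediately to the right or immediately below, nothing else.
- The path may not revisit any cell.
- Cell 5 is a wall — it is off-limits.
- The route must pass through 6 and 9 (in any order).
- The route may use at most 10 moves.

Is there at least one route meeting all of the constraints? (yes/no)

yes

One route that works: 1 → 6 → 7 → 8 → 9 → 14 → 19 → 20.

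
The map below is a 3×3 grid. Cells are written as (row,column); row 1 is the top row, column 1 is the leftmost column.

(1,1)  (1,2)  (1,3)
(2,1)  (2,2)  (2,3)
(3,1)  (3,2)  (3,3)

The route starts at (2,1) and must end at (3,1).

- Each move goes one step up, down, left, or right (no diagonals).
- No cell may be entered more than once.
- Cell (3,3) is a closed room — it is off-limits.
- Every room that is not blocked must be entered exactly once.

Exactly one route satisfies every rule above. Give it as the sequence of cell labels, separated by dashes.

Need to visit all 8 open cells exactly once, starting at (2,1) and ending at (3,1).
Route from (2,1): up to (1,1), 2× right (reaching (1,3)), down to (2,3), left to (2,2), down to (3,2), left to (3,1) — 7 moves in all.
Check: all 8 open cells covered.

(2,1) - (1,1) - (1,2) - (1,3) - (2,3) - (2,2) - (3,2) - (3,1)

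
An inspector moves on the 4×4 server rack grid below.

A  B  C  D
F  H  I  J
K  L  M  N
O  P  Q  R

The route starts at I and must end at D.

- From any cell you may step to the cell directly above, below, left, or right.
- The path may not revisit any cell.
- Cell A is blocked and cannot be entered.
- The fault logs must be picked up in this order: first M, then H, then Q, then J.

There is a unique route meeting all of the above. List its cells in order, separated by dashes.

The waypoints must appear in the order M, H, Q, J, with no cell reused.
Route from I: down 1 to M, left 1 to L, up 1 to H, left 1 to F, down 2 to O, right 3 to R, up 3 to D — 12 moves in all.
Check: order respected (M at step 1, H at step 3, Q at step 8, J at step 11).

I - M - L - H - F - K - O - P - Q - R - N - J - D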